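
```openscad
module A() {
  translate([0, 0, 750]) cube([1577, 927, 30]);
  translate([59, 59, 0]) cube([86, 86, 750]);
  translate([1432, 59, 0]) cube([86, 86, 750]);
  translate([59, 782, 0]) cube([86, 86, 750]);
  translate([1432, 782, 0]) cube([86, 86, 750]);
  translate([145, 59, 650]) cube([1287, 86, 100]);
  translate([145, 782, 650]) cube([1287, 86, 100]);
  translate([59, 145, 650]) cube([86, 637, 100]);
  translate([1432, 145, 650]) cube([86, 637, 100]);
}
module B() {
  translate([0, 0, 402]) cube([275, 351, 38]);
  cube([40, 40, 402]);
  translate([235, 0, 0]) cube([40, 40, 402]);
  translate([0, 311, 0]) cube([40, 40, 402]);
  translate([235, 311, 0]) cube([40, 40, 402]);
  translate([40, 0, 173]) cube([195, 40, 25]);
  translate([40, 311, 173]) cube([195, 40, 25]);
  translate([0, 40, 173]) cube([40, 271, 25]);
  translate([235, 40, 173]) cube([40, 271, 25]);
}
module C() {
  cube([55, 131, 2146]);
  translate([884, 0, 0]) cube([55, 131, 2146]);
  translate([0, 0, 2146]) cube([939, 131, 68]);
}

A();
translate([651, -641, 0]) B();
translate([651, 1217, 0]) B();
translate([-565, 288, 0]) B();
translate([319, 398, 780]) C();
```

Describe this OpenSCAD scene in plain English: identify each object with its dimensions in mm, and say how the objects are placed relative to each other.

A is a table with a 1577×927 mm rectangular top, 30 mm thick, top surface at z = 780 mm, supported by four 86×86 mm square legs, each inset 59 mm from the nearest pair of top edges, running from the floor. Four apron rails, 86 mm thick and 100 mm tall, run between adjacent legs with their top edges flush with the underside of the top and their outer faces flush with the legs' outer faces.

B is a four-legged stool. The seat is a 275×351×38 mm slab whose top surface is at z = 440 mm; four square legs, each 40×40 mm in cross-section, run from the floor (z = 0) to the underside of the seat, each flush with a corner of the seat. Four stretchers, 40 mm wide and 25 mm tall, connect adjacent legs with their undersides at z = 173 mm, each running between the inner faces of the legs it joins and aligned with the legs' outer faces on the other axis.

C is a door frame. The clear opening is 829 mm wide and 2146 mm high. Two 55 mm wide jambs, 131 mm deep, stand either side of the opening from the floor to the top of the opening. A 68 mm thick head sits across the top of both jambs, spanning the full outside width of the frame.

Three stools sit around the table at the −y, +y, −x sides. The door frame is on top of the table, centred.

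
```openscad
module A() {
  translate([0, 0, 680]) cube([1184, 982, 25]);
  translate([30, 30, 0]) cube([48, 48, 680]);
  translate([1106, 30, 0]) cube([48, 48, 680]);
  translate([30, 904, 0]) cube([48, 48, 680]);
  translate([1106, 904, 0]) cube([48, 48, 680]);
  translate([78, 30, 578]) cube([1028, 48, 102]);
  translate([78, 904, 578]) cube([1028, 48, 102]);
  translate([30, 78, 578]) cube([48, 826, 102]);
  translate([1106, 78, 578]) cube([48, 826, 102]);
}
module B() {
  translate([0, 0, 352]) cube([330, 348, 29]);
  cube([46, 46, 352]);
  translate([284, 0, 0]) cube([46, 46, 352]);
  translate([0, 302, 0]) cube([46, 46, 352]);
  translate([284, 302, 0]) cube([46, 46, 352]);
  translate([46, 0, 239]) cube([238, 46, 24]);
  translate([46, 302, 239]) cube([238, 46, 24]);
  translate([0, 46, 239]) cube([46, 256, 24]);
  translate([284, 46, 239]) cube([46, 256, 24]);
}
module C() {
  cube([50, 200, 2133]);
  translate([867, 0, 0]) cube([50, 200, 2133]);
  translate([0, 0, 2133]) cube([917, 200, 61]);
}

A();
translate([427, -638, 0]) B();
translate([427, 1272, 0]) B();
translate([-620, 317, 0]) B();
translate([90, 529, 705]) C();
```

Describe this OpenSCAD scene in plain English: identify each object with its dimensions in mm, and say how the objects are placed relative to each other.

A is a rectangular dining table. The top is 1184×982×25 mm with its upper surface at z = 705 mm. It stands on four 48×48 mm square legs, each inset 30 mm from the nearest pair of top edges, running from the floor to the underside of the top. Four apron rails, 48 mm thick and 102 mm tall, run between adjacent legs with their top edges flush with the underside of the top and their outer faces flush with the legs' outer faces.

B is a simple wooden stool: a rectangular seat 330 mm (x) by 348 mm (y), 29 mm thick, top face at z = 381 mm, on four square legs, each 46×46 mm in cross-section. The legs rest on z = 0, each flush with a corner of the seat. Four stretchers, 46 mm wide and 24 mm tall, connect adjacent legs with their undersides at z = 239 mm, each running between the inner faces of the legs it joins and aligned with the legs' outer faces on the other axis.

C is a door frame. The clear opening is 817 mm wide and 2133 mm high. Two 50 mm wide jambs, 200 mm deep, stand either side of the opening from the floor to the top of the opening. A 61 mm thick head sits across the top of both jambs, spanning the full outside width of the frame.

Three stools sit around the table at the −y, +y, −x sides. The door frame is on top of the table.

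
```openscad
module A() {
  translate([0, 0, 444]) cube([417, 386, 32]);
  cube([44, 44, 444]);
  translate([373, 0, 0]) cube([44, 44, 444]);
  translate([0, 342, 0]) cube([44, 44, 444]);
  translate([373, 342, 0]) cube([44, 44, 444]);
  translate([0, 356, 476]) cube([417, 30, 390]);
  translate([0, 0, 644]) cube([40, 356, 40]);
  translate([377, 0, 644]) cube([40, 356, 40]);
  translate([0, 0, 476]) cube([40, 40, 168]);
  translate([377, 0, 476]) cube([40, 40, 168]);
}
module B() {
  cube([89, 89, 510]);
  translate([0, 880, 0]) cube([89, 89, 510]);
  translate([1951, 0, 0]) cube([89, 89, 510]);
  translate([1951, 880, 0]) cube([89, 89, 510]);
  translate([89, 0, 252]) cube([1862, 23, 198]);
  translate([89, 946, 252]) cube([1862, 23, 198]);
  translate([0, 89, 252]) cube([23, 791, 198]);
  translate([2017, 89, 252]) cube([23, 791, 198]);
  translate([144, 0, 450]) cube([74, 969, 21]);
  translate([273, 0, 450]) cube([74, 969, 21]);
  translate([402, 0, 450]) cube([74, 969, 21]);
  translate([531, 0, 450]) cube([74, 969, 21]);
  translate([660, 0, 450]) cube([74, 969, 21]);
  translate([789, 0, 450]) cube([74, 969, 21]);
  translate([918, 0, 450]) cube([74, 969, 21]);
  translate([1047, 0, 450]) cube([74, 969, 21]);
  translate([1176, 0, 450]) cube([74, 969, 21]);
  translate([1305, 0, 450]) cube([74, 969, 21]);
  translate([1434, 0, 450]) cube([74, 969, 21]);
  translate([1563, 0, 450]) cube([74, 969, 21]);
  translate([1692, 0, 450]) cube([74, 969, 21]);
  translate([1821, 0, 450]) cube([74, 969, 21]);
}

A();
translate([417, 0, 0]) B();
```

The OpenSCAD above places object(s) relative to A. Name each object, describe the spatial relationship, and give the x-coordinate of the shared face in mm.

The chair's +x face and the bed frame's −x face are both at x = 417 mm.

A is a chair. B is a bed frame. The bed frame is against the chair's +x side, with their −y faces flush. The x-coordinate of the shared face is 417 mm.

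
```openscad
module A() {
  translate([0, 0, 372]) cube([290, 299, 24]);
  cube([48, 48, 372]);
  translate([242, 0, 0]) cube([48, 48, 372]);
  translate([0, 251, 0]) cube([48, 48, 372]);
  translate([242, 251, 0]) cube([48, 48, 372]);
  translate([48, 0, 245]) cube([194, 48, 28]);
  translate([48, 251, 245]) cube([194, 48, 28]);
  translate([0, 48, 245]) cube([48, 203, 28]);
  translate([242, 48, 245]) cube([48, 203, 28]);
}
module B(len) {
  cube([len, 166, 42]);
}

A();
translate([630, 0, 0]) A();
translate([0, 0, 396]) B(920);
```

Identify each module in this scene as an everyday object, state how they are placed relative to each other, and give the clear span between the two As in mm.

A is a stool. B is a beam. A beam spans the tops of two stools. The clear span between the two stools is 340 mm.

Second stool starts at x = 630; first ends at x = 290; clear span = 630 − 290 = 340 mm.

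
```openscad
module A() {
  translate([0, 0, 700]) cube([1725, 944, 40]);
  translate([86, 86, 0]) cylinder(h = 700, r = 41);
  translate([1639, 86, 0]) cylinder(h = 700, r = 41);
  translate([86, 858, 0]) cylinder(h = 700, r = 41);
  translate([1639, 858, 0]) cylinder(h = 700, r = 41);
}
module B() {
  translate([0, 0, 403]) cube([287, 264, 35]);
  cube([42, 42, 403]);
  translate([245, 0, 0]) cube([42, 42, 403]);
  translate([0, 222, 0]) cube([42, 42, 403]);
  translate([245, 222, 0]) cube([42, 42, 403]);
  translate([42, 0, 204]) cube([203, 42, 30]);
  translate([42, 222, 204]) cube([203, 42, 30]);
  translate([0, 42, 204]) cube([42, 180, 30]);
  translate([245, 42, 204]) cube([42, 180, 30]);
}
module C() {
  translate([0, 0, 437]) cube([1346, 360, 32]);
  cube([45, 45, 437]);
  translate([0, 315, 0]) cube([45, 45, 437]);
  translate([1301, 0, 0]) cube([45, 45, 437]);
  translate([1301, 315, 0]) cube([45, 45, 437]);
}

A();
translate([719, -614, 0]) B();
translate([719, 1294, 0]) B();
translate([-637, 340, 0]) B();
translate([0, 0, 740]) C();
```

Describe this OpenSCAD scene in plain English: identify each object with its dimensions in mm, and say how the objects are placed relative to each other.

A is a table with a 1725×944 mm rectangular top, 40 mm thick, top surface at z = 740 mm, supported by four round legs of 82 mm diameter, each leg's bounding box inset 45 mm from the nearest pair of top edges, running from the floor.

B is a simple wooden stool: a rectangular seat 287 mm (x) by 264 mm (y), 35 mm thick, top face at z = 438 mm, on four square legs, each 42×42 mm in cross-section. The legs rest on z = 0, each flush with a corner of the seat. Four stretchers, 42 mm wide and 30 mm tall, connect adjacent legs with their undersides at z = 204 mm, each running between the inner faces of the legs it joins and aligned with the legs' outer faces on the other axis.

C is a long wooden bench with a 1346 mm (x) × 360 mm (y) seat, 32 mm thick, its top surface 469 mm above the floor. Four 45 mm square legs at the seat corners, flush with the edges, run from z = 0 to the seat underside.

Three stools sit around the table at the −y, +y, −x sides. The bench is on top of the table.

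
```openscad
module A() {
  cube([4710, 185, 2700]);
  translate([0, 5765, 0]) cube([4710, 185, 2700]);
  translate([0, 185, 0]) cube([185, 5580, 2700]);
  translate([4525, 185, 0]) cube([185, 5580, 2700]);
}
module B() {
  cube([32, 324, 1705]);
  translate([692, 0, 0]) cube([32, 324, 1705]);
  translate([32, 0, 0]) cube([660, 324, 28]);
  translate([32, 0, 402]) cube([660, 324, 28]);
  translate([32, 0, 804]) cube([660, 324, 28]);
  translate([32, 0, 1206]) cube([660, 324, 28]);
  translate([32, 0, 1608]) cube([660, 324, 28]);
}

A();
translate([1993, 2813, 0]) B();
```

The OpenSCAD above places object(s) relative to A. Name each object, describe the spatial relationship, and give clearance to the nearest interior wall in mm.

A is a house frame. B is a bookshelf. The bookshelf sits inside the house frame, centred. The clearance to the nearest interior wall is 1808 mm.

Clearances: x = 1808, y = 2628; minimum 1808 mm.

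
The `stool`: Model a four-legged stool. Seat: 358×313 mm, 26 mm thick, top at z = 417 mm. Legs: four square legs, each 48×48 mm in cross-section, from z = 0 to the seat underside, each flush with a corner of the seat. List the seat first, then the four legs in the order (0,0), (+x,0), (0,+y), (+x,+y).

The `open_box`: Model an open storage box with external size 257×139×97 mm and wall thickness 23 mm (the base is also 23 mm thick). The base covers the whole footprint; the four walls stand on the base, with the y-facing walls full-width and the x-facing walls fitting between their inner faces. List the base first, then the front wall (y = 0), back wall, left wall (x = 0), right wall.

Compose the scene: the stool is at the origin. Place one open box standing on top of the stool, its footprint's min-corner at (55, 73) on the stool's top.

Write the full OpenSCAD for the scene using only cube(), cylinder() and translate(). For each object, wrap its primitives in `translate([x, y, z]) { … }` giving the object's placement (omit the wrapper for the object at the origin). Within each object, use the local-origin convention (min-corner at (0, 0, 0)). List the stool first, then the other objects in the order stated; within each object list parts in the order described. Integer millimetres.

translate([0, 0, 391]) cube([358, 313, 26]);
cube([48, 48, 391]);
translate([310, 0, 0]) cube([48, 48, 391]);
translate([0, 265, 0]) cube([48, 48, 391]);
translate([310, 265, 0]) cube([48, 48, 391]);
translate([55, 73, 417]) {
  cube([257, 139, 23]);
  translate([0, 0, 23]) cube([257, 23, 74]);
  translate([0, 116, 23]) cube([257, 23, 74]);
  translate([0, 23, 23]) cube([23, 93, 74]);
  translate([234, 23, 23]) cube([23, 93, 74]);
}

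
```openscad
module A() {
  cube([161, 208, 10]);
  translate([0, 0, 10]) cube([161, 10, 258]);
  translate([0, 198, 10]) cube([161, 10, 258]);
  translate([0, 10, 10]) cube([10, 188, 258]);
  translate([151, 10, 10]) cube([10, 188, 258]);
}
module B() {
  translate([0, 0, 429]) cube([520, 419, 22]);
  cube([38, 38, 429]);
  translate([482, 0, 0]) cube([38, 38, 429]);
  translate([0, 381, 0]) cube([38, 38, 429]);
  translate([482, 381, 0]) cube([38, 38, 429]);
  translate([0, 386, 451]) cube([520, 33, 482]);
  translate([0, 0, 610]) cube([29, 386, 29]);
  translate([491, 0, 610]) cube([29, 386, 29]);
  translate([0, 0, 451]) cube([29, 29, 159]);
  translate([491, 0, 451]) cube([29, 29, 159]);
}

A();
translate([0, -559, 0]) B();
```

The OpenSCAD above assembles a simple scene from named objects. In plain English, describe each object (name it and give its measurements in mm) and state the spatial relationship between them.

A is an open-topped rectangular box: outside dimensions 161×208×268 mm, with a uniform wall and base thickness of 10 mm. The base is a full 161×208 slab on the floor; four walls sit on top of the base. The front and back walls (the −y and +y sides) span the full width; the two side walls fit between them.

B is a chair. The seat is a 520×419×22 mm slab with its top at z = 451 mm, on four 38×38 mm corner legs (flush with the seat edges, standing on z = 0). A flat backrest 33 mm thick, 482 mm tall, spans the full seat width and rises from the seat top along its +y edge, rear face flush with the rear of the seat. Two armrests of 29×29 mm section run along each side from the seat's front edge to the front of the backrest, top faces 188 mm above the seat top and outer faces flush with the seat's x-edges; a 29×29 mm post under the front of each armrest stands on the seat at the front corner.

The chair is on the floor beside the open box on its −y side.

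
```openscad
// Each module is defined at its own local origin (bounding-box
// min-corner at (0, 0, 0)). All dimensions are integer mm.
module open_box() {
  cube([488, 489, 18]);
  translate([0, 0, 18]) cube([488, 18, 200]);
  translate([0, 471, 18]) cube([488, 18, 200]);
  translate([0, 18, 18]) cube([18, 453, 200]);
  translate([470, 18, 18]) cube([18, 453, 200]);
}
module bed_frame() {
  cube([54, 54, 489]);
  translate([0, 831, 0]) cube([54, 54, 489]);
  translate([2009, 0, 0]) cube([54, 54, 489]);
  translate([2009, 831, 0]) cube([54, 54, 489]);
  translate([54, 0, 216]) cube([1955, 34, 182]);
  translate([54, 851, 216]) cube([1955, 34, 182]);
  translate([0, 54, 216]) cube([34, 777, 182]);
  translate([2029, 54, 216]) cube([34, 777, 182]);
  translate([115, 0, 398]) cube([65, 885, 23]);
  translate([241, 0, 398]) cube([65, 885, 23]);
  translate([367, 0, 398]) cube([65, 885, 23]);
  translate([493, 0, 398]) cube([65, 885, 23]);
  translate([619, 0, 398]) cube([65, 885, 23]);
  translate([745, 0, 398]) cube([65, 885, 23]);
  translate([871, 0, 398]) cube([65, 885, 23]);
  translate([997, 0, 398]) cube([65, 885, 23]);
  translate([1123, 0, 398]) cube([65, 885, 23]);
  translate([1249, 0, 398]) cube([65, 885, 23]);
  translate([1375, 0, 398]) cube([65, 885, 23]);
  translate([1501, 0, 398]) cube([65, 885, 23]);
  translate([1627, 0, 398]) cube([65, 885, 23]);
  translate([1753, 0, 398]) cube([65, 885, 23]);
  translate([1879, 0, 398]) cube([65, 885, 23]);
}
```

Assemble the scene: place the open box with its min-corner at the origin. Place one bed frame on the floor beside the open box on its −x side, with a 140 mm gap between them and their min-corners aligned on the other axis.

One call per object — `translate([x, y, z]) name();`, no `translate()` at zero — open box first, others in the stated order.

open_box();
translate([-2203, 0, 0]) bed_frame();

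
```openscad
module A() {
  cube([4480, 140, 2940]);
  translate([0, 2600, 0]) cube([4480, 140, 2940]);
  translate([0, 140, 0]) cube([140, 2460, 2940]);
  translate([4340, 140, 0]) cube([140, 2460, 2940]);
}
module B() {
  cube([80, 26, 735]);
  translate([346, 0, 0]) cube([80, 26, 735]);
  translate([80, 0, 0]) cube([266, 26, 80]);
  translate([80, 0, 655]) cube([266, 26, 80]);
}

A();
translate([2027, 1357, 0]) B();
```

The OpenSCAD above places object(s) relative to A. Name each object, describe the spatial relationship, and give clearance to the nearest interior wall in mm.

Clearances: x = 1887, y = 1217; minimum 1217 mm.

A is a house frame. B is a picture frame. The picture frame sits inside the house frame, centred. The clearance to the nearest interior wall is 1217 mm.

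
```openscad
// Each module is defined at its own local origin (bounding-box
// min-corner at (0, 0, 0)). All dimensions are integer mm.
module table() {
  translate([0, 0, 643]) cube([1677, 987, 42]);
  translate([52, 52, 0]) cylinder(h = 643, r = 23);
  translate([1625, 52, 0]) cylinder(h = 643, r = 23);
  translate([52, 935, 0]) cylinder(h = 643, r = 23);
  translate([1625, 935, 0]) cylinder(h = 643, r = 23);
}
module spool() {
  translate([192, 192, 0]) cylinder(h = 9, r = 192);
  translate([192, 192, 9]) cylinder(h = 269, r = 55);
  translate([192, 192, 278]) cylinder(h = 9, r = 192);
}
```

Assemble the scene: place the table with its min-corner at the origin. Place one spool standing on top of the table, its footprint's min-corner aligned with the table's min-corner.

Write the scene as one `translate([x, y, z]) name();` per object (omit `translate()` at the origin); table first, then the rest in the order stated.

table();
translate([0, 0, 685]) spool();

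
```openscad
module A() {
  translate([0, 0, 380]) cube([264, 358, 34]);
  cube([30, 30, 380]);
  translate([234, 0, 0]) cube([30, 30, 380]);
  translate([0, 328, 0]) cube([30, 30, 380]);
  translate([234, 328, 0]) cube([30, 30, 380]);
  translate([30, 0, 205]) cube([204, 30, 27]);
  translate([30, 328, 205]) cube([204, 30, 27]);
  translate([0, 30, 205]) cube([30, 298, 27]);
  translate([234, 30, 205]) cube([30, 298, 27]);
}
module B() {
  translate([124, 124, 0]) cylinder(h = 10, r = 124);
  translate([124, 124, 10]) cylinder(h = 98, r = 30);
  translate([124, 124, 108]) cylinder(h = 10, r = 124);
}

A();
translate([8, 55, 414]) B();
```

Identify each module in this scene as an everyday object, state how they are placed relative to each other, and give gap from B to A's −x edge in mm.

The spool's min-x is at 8; the stool's min-x is 0; gap = 8 mm.

A is a stool. B is a spool. The spool is on top of the stool, centred. The gap from the spool to the stool's −x edge is 8 mm.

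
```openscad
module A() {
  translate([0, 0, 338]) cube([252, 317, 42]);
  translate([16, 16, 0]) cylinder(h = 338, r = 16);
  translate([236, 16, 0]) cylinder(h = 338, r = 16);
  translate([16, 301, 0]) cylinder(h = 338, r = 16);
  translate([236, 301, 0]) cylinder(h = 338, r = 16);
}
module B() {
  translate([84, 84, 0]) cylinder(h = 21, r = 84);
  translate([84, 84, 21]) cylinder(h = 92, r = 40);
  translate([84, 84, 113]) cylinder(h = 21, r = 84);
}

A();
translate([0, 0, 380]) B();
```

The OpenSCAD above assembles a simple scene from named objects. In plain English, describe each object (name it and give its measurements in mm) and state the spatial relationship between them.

A is a four-legged stool. The seat is a 252×317×42 mm slab whose top surface is at z = 380 mm; four round legs, each 32 mm in diameter, run from the floor (z = 0) to the underside of the seat, each leg's axis is inset half a diameter from the nearest pair of seat edges (so the leg's bounding box is flush with the corner).

B is a spool: two coaxial disc flanges of radius 84 mm and thickness 21 mm, joined by a core cylinder of radius 40 mm and height 92 mm. The lower flange rests on z = 0 and the three cylinders share a vertical axis.

The spool is on top of the stool.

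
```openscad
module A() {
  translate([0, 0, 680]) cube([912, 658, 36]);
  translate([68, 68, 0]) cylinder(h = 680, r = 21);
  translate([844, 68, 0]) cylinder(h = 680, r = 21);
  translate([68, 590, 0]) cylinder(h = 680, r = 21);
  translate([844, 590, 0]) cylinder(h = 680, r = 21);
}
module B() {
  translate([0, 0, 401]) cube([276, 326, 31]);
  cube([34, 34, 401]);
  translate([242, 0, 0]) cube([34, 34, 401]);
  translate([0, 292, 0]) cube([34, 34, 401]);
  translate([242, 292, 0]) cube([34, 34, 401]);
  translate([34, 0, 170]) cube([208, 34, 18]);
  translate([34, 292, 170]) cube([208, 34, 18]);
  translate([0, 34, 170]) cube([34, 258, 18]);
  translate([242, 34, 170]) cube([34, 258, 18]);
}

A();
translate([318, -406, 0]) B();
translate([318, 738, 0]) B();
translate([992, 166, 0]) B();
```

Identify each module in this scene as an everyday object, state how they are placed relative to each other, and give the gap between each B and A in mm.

Each stool's nearest face is 80 mm from the table's bounding box.

A is a table. B is a stool. Three stools sit around the table at the −y, +y, +x sides. The gap between each stool and the table is 80 mm.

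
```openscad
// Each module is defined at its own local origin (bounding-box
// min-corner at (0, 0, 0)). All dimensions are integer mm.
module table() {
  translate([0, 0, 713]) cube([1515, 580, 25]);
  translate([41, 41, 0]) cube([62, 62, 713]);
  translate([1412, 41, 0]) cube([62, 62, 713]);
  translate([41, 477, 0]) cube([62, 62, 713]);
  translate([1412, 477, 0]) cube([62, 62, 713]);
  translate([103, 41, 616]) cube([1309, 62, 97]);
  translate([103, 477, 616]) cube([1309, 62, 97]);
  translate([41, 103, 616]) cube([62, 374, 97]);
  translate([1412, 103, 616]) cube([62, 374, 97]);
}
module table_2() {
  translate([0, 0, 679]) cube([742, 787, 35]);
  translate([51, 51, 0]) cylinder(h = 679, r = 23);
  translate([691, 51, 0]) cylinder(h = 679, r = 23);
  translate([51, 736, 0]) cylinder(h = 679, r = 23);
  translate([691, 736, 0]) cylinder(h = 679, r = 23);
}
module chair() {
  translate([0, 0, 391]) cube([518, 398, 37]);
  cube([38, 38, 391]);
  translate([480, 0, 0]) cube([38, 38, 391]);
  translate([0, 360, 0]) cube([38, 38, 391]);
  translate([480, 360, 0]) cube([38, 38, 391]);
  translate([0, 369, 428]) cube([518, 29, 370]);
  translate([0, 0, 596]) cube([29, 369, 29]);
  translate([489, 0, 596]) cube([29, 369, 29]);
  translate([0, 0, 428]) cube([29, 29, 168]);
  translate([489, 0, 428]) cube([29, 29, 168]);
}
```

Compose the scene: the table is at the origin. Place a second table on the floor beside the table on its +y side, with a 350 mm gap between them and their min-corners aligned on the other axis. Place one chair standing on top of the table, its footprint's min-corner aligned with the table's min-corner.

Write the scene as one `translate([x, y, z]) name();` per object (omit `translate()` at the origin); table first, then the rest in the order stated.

table();
translate([0, 930, 0]) table_2();
translate([0, 0, 738]) chair();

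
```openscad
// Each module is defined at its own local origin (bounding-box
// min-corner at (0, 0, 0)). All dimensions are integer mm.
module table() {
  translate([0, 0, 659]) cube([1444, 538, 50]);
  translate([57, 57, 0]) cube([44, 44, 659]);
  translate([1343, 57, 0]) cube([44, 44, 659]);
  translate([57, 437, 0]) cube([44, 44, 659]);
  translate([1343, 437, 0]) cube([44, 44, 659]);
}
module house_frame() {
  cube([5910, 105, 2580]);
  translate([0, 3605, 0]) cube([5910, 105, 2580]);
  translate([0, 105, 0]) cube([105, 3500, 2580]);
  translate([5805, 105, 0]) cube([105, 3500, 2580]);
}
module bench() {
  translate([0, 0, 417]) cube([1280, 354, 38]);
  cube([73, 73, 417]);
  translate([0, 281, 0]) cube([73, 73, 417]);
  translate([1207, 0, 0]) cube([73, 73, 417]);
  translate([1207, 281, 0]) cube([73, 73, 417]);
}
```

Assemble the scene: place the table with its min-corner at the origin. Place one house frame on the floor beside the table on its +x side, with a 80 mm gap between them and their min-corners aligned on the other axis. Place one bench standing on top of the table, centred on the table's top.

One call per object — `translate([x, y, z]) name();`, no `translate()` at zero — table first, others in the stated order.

table();
translate([1524, 0, 0]) house_frame();
translate([82, 92, 709]) bench();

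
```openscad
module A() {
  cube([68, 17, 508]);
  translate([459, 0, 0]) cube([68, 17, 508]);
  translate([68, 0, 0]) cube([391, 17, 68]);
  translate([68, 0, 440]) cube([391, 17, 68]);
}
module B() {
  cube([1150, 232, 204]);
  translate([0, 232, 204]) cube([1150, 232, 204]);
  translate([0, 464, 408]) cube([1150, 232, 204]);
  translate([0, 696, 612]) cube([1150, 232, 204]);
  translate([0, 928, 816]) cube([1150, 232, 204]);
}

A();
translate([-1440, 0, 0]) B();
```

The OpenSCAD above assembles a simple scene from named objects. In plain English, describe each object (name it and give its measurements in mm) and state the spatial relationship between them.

A is a rectangular picture frame lying in the x–z plane (depth along y). The opening is 391 mm wide (x) by 372 mm tall (z), surrounded by a border 68 mm wide on all four sides. The frame is 17 mm deep and is made of two full-height vertical stiles with two horizontal rails fitted between them.

B is a run of 5 identical solid stair steps. Each tread is 1150×232 mm and each step block is 204 mm high. Step 1 rests on the floor; step k is offset from step 1 by (k−1)×232 mm in y and (k−1)×204 mm in z.

The staircase is on the floor beside the picture frame on its −x side.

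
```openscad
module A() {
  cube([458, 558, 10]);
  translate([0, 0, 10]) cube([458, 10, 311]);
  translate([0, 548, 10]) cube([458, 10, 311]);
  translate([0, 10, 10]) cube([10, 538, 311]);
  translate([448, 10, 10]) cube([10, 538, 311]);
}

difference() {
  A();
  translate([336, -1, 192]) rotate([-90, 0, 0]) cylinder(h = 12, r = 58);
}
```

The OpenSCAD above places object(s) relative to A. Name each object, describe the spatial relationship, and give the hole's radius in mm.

A is an open box. The open box has a circular hole through its front wall. The hole's radius is 58 mm.

The subtracted cylinder has r = 58 mm.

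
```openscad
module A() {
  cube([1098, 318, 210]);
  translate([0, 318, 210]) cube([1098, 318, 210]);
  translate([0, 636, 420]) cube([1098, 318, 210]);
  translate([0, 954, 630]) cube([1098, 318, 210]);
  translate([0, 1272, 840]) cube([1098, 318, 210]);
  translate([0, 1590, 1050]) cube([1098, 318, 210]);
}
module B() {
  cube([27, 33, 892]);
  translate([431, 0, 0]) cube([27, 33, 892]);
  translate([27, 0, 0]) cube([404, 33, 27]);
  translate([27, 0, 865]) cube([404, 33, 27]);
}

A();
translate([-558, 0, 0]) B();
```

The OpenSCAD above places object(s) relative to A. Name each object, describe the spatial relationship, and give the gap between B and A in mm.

A is a staircase. B is a picture frame. The picture frame is on the floor beside the staircase on its −x side. The gap between the picture frame and the staircase is 100 mm.

The picture frame's nearest face is 100 mm from the staircase's −x face.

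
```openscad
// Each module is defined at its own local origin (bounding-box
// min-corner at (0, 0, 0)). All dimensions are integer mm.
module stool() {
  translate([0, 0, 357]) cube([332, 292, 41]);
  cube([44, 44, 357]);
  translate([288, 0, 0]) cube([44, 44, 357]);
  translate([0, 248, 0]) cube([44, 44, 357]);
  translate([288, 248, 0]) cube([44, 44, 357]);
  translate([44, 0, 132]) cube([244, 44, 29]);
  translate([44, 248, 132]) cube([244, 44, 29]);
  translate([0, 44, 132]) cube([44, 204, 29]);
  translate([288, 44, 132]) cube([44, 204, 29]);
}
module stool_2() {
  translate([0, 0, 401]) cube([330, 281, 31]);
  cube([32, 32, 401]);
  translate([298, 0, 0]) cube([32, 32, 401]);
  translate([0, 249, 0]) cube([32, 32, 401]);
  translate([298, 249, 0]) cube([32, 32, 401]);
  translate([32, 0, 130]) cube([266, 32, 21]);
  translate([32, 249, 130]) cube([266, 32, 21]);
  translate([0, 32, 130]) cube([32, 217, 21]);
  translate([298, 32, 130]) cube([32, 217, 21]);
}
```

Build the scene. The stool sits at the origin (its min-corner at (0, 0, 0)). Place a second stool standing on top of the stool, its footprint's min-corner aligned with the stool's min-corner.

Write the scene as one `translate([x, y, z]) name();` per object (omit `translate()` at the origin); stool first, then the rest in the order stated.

stool();
translate([0, 0, 398]) stool_2();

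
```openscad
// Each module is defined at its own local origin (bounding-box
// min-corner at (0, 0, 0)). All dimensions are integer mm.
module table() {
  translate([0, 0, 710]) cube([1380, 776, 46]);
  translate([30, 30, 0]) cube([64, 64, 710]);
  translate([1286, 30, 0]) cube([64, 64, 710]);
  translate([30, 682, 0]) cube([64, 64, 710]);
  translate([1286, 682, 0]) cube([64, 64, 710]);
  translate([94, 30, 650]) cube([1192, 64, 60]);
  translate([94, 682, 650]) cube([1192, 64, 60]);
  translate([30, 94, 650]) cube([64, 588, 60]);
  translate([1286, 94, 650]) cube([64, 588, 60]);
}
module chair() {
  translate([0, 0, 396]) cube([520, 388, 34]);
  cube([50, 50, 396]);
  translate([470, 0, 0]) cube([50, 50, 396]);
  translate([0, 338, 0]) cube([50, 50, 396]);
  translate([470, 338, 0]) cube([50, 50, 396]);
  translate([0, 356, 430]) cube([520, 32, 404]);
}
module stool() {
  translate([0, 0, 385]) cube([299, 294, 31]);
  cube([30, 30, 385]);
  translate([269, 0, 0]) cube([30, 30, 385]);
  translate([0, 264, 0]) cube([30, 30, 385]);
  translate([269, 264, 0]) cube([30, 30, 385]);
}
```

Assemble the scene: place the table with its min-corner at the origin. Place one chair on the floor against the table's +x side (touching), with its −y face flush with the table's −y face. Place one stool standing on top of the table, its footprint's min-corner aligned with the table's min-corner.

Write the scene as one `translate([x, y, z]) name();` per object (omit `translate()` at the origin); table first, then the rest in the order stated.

table();
translate([1380, 0, 0]) chair();
translate([0, 0, 756]) stool();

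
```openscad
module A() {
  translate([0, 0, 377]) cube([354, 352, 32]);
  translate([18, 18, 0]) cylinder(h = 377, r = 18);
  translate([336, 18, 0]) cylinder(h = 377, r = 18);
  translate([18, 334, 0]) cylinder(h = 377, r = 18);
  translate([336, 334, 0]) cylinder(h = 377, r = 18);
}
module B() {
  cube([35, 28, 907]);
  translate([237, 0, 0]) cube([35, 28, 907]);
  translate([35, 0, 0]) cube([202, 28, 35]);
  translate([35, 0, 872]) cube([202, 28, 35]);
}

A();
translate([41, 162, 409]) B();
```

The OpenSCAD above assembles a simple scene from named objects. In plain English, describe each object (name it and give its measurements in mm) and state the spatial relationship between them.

A is a simple wooden stool: a rectangular seat 354 mm (x) by 352 mm (y), 32 mm thick, top face at z = 409 mm, on four round legs, each 36 mm in diameter. The legs rest on z = 0, each leg's axis is inset half a diameter from the nearest pair of seat edges (so the leg's bounding box is flush with the corner).

B is a picture frame with a 202×837 mm rectangular opening (x by z) and a uniform 35 mm border on every side. Frame depth is 28 mm along y. It is built from two vertical stiles running the full outside height and two horizontal rails spanning the gap between the stiles.

The picture frame is on top of the stool, centred.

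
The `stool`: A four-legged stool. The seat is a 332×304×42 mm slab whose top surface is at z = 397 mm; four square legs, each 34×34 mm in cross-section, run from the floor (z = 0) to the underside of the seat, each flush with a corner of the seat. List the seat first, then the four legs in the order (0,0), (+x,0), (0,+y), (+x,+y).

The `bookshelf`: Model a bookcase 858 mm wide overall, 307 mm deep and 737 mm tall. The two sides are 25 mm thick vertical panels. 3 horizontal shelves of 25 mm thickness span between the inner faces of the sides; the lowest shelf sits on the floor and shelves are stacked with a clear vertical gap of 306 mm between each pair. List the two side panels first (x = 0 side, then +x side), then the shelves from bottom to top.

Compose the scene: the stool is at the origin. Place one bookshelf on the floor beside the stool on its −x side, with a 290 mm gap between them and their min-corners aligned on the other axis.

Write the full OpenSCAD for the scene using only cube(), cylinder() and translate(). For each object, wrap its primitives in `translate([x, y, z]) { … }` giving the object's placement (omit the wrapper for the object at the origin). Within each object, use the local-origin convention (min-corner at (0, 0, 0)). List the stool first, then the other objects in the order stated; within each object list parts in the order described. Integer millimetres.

translate([0, 0, 355]) cube([332, 304, 42]);
cube([34, 34, 355]);
translate([298, 0, 0]) cube([34, 34, 355]);
translate([0, 270, 0]) cube([34, 34, 355]);
translate([298, 270, 0]) cube([34, 34, 355]);
translate([-1148, 0, 0]) {
  cube([25, 307, 737]);
  translate([833, 0, 0]) cube([25, 307, 737]);
  translate([25, 0, 0]) cube([808, 307, 25]);
  translate([25, 0, 331]) cube([808, 307, 25]);
  translate([25, 0, 662]) cube([808, 307, 25]);
}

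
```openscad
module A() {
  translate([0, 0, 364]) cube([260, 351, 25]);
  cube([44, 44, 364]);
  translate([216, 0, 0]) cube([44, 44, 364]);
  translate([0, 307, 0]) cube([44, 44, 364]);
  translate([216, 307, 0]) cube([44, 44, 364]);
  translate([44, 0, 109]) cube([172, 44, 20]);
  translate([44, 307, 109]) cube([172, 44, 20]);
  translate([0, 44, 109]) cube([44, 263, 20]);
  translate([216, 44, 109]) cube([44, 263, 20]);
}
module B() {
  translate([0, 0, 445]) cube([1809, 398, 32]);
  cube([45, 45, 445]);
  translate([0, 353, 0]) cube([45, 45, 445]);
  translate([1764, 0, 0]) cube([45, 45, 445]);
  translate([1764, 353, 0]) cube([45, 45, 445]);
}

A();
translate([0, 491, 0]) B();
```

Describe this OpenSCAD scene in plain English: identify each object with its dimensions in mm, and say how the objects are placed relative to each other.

A is a simple wooden stool: a rectangular seat 260 mm (x) by 351 mm (y), 25 mm thick, top face at z = 389 mm, on four square legs, each 44×44 mm in cross-section. The legs rest on z = 0, each flush with a corner of the seat. Four stretchers, 44 mm wide and 20 mm tall, connect adjacent legs with their undersides at z = 109 mm, each running between the inner faces of the legs it joins and aligned with the legs' outer faces on the other axis.

B is a bench: a 1809×398 mm seat slab, 32 mm thick, top at z = 477 mm, on four 45×45 mm square legs flush with the seat corners and standing on z = 0.

The bench is on the floor beside the stool on its +y side.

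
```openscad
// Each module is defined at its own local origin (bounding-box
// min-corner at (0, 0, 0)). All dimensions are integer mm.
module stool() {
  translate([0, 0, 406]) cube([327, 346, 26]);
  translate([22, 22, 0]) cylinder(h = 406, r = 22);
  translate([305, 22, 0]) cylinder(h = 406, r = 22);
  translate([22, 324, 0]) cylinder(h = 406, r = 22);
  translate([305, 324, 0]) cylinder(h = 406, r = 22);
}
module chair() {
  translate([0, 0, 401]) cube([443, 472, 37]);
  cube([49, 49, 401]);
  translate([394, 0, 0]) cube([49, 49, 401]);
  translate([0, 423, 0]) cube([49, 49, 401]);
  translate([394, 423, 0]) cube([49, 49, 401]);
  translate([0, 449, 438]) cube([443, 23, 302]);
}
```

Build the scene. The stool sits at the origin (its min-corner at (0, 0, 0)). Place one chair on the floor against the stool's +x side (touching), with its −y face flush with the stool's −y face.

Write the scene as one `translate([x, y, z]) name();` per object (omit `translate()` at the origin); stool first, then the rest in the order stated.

stool();
translate([327, 0, 0]) chair();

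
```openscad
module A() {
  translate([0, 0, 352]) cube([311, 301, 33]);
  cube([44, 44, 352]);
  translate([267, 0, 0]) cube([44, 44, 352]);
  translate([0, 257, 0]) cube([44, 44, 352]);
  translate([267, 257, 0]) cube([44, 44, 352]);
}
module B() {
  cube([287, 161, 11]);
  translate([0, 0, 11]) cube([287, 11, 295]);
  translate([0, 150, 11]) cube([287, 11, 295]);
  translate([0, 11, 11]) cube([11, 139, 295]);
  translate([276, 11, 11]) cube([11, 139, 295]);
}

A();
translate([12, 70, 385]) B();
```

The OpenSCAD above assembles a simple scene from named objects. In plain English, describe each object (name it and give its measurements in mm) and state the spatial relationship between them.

A is a four-legged stool. The seat is a 311×301×33 mm slab whose top surface is at z = 385 mm; four square legs, each 44×44 mm in cross-section, run from the floor (z = 0) to the underside of the seat, each flush with a corner of the seat.

B is an open storage box with external size 287×161×306 mm and wall thickness 11 mm (the base is also 11 mm thick). The base covers the whole footprint; the four walls stand on the base, with the y-facing walls full-width and the x-facing walls fitting between their inner faces.

The open box is on top of the stool, centred.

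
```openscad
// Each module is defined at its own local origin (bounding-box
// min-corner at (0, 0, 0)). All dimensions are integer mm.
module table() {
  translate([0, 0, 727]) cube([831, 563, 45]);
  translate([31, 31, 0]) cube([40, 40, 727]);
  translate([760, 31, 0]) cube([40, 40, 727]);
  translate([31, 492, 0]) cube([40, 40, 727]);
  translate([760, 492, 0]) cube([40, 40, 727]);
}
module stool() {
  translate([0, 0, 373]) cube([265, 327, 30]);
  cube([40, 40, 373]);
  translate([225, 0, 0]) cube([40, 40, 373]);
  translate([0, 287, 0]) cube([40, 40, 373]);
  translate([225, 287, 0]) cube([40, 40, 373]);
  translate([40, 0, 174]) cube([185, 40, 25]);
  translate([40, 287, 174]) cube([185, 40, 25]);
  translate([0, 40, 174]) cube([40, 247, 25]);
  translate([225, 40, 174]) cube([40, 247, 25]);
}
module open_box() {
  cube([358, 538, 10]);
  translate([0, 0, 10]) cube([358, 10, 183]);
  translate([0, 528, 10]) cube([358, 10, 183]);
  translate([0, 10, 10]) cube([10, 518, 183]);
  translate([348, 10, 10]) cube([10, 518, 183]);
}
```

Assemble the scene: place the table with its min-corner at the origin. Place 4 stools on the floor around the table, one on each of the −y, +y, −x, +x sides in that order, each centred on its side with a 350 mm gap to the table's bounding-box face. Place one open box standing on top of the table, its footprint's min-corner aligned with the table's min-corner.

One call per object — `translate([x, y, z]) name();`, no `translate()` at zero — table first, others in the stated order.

table();
translate([283, -677, 0]) stool();
translate([283, 913, 0]) stool();
translate([-615, 118, 0]) stool();
translate([1181, 118, 0]) stool();
translate([0, 0, 772]) open_box();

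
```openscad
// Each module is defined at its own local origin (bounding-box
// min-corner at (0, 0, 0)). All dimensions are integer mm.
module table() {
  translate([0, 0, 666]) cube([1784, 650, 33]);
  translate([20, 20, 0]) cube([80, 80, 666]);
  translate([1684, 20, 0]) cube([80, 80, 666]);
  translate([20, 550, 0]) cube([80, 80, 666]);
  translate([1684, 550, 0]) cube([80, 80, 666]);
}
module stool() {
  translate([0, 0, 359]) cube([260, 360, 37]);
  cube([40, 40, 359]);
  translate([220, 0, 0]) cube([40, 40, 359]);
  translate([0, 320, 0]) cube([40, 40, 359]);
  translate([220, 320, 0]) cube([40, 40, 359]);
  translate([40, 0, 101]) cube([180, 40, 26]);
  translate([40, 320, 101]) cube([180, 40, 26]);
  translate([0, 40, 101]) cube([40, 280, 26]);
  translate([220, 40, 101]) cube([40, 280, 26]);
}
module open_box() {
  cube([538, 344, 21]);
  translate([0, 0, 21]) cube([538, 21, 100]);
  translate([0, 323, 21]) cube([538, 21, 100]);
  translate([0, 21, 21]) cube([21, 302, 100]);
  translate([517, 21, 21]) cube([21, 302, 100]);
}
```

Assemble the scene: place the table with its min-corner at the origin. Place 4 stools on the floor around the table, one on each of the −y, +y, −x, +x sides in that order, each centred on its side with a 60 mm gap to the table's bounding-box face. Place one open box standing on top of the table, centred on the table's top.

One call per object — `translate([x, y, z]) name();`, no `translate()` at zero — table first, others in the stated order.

table();
translate([762, -420, 0]) stool();
translate([762, 710, 0]) stool();
translate([-320, 145, 0]) stool();
translate([1844, 145, 0]) stool();
translate([623, 153, 699]) open_box();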